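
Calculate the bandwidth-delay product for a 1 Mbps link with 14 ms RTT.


BDP = bandwidth * RTT
= 1 Mbps * 14 ms
= 1 * 1e6 * 14 / 1000 bits
= 14000 bits
= 1750 bytes
= 1.709 KB
BDP = 14000 bits (1750 bytes)


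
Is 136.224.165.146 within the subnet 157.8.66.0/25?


Subnet network: 157.8.66.0
Test IP AND mask: 136.224.165.128
No, 136.224.165.146 is not in 157.8.66.0/25


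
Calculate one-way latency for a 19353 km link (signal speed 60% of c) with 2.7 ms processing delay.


Speed = 0.6 * 3e5 km/s = 180000 km/s
Propagation delay = 19353 / 180000 = 0.1075 s = 107.5167 ms
Processing delay = 2.7 ms
Total one-way latency = 110.2167 ms


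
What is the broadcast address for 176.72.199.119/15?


Network: 176.72.0.0/15
Host bits = 17
Set all host bits to 1:
Broadcast: 176.73.255.255


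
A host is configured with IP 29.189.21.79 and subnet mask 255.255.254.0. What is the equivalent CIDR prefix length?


Binary: 11111111.11111111.11111110.00000000
Count leading 1s
Prefix: /23


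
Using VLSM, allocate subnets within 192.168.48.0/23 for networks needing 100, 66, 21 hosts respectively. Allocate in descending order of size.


100 hosts -> /25 (126 usable): 192.168.48.0/25
66 hosts -> /25 (126 usable): 192.168.48.128/25
21 hosts -> /27 (30 usable): 192.168.49.0/27
Allocation: 192.168.48.0/25 (100 hosts, 126 usable); 192.168.48.128/25 (66 hosts, 126 usable); 192.168.49.0/27 (21 hosts, 30 usable)


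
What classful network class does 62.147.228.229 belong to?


First octet: 62
Binary: 00111110
0xxxxxxx -> Class A (1-126)
Class A, default mask 255.0.0.0 (/8)


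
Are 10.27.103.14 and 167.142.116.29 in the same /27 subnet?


Mask: 255.255.255.224
10.27.103.14 AND mask = 10.27.103.0
167.142.116.29 AND mask = 167.142.116.0
No, different subnets (10.27.103.0 vs 167.142.116.0)


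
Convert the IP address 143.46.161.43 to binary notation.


143 = 10001111
46 = 00101110
161 = 10100001
43 = 00101011
Binary: 10001111.00101110.10100001.00101011


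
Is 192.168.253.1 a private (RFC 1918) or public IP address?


RFC 1918 private ranges:
  10.0.0.0/8 (10.0.0.0 - 10.255.255.255)
  172.16.0.0/12 (172.16.0.0 - 172.31.255.255)
  192.168.0.0/16 (192.168.0.0 - 192.168.255.255)
Private (in 192.168.0.0/16)


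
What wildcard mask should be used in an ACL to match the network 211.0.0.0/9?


Subnet mask: 255.128.0.0
Wildcard = 255.255.255.255 - subnet mask
255 - 255 = 0
255 - 128 = 127
255 - 0 = 255
255 - 0 = 255
Wildcard: 0.127.255.255


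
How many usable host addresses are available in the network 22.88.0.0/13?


Host bits = 32 - 13 = 19
Total addresses = 2^19 = 524288
Usable = total - 2 (network and broadcast)
Usable hosts: 524286


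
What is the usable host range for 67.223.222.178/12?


Network: 67.208.0.0
Broadcast: 67.223.255.255
First usable = network + 1
Last usable = broadcast - 1
Range: 67.208.0.1 to 67.223.255.254


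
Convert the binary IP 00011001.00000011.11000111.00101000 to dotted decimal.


00011001 = 25
00000011 = 3
11000111 = 199
00101000 = 40
IP: 25.3.199.40


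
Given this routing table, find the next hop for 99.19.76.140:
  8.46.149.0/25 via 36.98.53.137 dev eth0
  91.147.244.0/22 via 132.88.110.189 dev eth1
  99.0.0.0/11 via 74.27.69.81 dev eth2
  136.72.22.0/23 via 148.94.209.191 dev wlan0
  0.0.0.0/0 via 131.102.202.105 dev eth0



Longest prefix match for 99.19.76.140:
  /25 8.46.149.0: no
  /22 91.147.244.0: no
  /11 99.0.0.0: MATCH
  /23 136.72.22.0: no
  /0 0.0.0.0: MATCH
Selected: next-hop 74.27.69.81 via eth2 (matched /11)


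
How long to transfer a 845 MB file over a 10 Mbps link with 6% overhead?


Effective throughput = 10 * (1 - 6/100) = 9.4 Mbps
File size in Mb = 845 * 8 = 6760 Mb
Time = 6760 / 9.4
Time = 719.1489 seconds


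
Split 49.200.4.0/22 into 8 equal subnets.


New prefix = 22 + 3 = 25
Each subnet has 128 addresses
  49.200.4.0/25
  49.200.4.128/25
  49.200.5.0/25
  49.200.5.128/25
  49.200.6.0/25
  49.200.6.128/25
  49.200.7.0/25
  49.200.7.128/25
Subnets: 49.200.4.0/25, 49.200.4.128/25, 49.200.5.0/25, 49.200.5.128/25, 49.200.6.0/25, 49.200.6.128/25, 49.200.7.0/25, 49.200.7.128/25


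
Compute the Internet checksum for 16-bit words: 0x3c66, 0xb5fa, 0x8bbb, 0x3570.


Sum all words (with carry folding):
+ 0x3c66 = 0x3c66
+ 0xb5fa = 0xf260
+ 0x8bbb = 0x7e1c
+ 0x3570 = 0xb38c
One's complement: ~0xb38c
Checksum = 0x4c73


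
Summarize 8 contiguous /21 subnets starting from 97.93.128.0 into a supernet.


Original prefix: /21
Number of subnets: 8 = 2^3
New prefix = 21 - 3 = 18
Supernet: 97.93.128.0/18


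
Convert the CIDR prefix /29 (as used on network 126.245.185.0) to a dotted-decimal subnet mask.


/29 means 29 network bits, 3 host bits
Binary: 11111111111111111111111111111000
Mask: 255.255.255.248


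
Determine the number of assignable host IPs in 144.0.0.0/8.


Host bits = 32 - 8 = 24
Total addresses = 2^24 = 16777216
Usable = total - 2 (network and broadcast)
Usable hosts: 16777214


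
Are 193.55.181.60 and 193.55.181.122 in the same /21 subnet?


Mask: 255.255.248.0
193.55.181.60 AND mask = 193.55.176.0
193.55.181.122 AND mask = 193.55.176.0
Yes, same subnet (193.55.176.0)


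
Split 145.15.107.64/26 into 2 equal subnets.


New prefix = 26 + 1 = 27
Each subnet has 32 addresses
  145.15.107.64/27
  145.15.107.96/27
Subnets: 145.15.107.64/27, 145.15.107.96/27


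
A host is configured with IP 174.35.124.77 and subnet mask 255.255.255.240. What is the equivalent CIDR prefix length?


Binary: 11111111.11111111.11111111.11110000
Count leading 1s
Prefix: /28


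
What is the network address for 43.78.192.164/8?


IP:   00101011.01001110.11000000.10100100
Mask: 11111111.00000000.00000000.00000000
AND operation:
Net:  00101011.00000000.00000000.00000000
Network: 43.0.0.0/8


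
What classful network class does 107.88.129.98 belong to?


First octet: 107
Binary: 01101011
0xxxxxxx -> Class A (1-126)
Class A, default mask 255.0.0.0 (/8)


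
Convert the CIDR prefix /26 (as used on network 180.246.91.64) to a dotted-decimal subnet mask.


/26 means 26 network bits, 6 host bits
Binary: 11111111111111111111111111000000
Mask: 255.255.255.192


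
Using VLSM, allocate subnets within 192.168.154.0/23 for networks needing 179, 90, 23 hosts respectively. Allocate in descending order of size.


179 hosts -> /24 (254 usable): 192.168.154.0/24
90 hosts -> /25 (126 usable): 192.168.155.0/25
23 hosts -> /27 (30 usable): 192.168.155.128/27
Allocation: 192.168.154.0/24 (179 hosts, 254 usable); 192.168.155.0/25 (90 hosts, 126 usable); 192.168.155.128/27 (23 hosts, 30 usable)


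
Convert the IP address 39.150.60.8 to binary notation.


39 = 00100111
150 = 10010110
60 = 00111100
8 = 00001000
Binary: 00100111.10010110.00111100.00001000


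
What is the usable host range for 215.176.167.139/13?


Network: 215.176.0.0
Broadcast: 215.183.255.255
First usable = network + 1
Last usable = broadcast - 1
Range: 215.176.0.1 to 215.183.255.254


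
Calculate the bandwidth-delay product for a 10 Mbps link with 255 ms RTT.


BDP = bandwidth * RTT
= 10 Mbps * 255 ms
= 10 * 1e6 * 255 / 1000 bits
= 2550000 bits
= 318750 bytes
= 311.2793 KB
BDP = 2550000 bits (318750 bytes)


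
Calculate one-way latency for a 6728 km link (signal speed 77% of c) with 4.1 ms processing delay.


Speed = 0.77 * 3e5 km/s = 231000 km/s
Propagation delay = 6728 / 231000 = 0.0291 s = 29.1255 ms
Processing delay = 4.1 ms
Total one-way latency = 33.2255 ms


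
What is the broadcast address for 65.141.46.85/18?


Network: 65.141.0.0/18
Host bits = 14
Set all host bits to 1:
Broadcast: 65.141.63.255


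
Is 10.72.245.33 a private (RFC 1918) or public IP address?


RFC 1918 private ranges:
  10.0.0.0/8 (10.0.0.0 - 10.255.255.255)
  172.16.0.0/12 (172.16.0.0 - 172.31.255.255)
  192.168.0.0/16 (192.168.0.0 - 192.168.255.255)
Private (in 10.0.0.0/8)


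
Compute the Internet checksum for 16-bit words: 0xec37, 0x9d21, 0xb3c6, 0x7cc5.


Sum all words (with carry folding):
+ 0xec37 = 0xec37
+ 0x9d21 = 0x8959
+ 0xb3c6 = 0x3d20
+ 0x7cc5 = 0xb9e5
One's complement: ~0xb9e5
Checksum = 0x461a


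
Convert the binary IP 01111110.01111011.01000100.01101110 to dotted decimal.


01111110 = 126
01111011 = 123
01000100 = 68
01101110 = 110
IP: 126.123.68.110


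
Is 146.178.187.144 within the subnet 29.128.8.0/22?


Subnet network: 29.128.8.0
Test IP AND mask: 146.178.184.0
No, 146.178.187.144 is not in 29.128.8.0/22


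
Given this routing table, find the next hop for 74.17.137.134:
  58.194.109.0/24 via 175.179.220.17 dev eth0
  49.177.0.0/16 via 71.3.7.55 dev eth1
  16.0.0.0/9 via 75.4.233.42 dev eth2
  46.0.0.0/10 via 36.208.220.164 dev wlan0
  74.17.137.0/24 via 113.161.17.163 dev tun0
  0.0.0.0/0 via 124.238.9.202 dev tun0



Longest prefix match for 74.17.137.134:
  /24 58.194.109.0: no
  /16 49.177.0.0: no
  /9 16.0.0.0: no
  /10 46.0.0.0: no
  /24 74.17.137.0: MATCH
  /0 0.0.0.0: MATCH
Selected: next-hop 113.161.17.163 via tun0 (matched /24)


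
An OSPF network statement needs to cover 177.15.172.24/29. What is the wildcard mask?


Subnet mask: 255.255.255.248
Wildcard = 255.255.255.255 - subnet mask
255 - 255 = 0
255 - 255 = 0
255 - 255 = 0
255 - 248 = 7
Wildcard: 0.0.0.7


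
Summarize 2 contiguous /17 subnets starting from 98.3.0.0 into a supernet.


Original prefix: /17
Number of subnets: 2 = 2^1
New prefix = 17 - 1 = 16
Supernet: 98.3.0.0/16


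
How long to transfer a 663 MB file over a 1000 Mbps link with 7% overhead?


Effective throughput = 1000 * (1 - 7/100) = 930.0 Mbps
File size in Mb = 663 * 8 = 5304 Mb
Time = 5304 / 930.0
Time = 5.7032 seconds


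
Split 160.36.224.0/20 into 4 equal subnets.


New prefix = 20 + 2 = 22
Each subnet has 1024 addresses
  160.36.224.0/22
  160.36.228.0/22
  160.36.232.0/22
  160.36.236.0/22
Subnets: 160.36.224.0/22, 160.36.228.0/22, 160.36.232.0/22, 160.36.236.0/22


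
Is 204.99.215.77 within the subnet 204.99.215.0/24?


Subnet network: 204.99.215.0
Test IP AND mask: 204.99.215.0
Yes, 204.99.215.77 is in 204.99.215.0/24


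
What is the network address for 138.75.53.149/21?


IP:   10001010.01001011.00110101.10010101
Mask: 11111111.11111111.11111000.00000000
AND operation:
Net:  10001010.01001011.00110000.00000000
Network: 138.75.48.0/21


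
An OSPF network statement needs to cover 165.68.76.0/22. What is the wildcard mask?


Subnet mask: 255.255.252.0
Wildcard = 255.255.255.255 - subnet mask
255 - 255 = 0
255 - 255 = 0
255 - 252 = 3
255 - 0 = 255
Wildcard: 0.0.3.255


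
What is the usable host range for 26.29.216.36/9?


Network: 26.0.0.0
Broadcast: 26.127.255.255
First usable = network + 1
Last usable = broadcast - 1
Range: 26.0.0.1 to 26.127.255.254


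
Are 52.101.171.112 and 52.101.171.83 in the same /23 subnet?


Mask: 255.255.254.0
52.101.171.112 AND mask = 52.101.170.0
52.101.171.83 AND mask = 52.101.170.0
Yes, same subnet (52.101.170.0)


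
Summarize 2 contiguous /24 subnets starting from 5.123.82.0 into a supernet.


Original prefix: /24
Number of subnets: 2 = 2^1
New prefix = 24 - 1 = 23
Supernet: 5.123.82.0/23


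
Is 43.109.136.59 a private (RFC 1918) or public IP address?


RFC 1918 private ranges:
  10.0.0.0/8 (10.0.0.0 - 10.255.255.255)
  172.16.0.0/12 (172.16.0.0 - 172.31.255.255)
  192.168.0.0/16 (192.168.0.0 - 192.168.255.255)
Public (not in any RFC 1918 range)


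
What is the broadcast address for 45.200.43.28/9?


Network: 45.128.0.0/9
Host bits = 23
Set all host bits to 1:
Broadcast: 45.255.255.255


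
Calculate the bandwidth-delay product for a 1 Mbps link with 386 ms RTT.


BDP = bandwidth * RTT
= 1 Mbps * 386 ms
= 1 * 1e6 * 386 / 1000 bits
= 386000 bits
= 48250 bytes
= 47.1191 KB
BDP = 386000 bits (48250 bytes)


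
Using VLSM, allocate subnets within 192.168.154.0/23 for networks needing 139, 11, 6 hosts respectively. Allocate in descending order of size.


139 hosts -> /24 (254 usable): 192.168.154.0/24
11 hosts -> /28 (14 usable): 192.168.155.0/28
6 hosts -> /29 (6 usable): 192.168.155.16/29
Allocation: 192.168.154.0/24 (139 hosts, 254 usable); 192.168.155.0/28 (11 hosts, 14 usable); 192.168.155.16/29 (6 hosts, 6 usable)


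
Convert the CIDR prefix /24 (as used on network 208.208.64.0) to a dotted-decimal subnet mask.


/24 means 24 network bits, 8 host bits
Binary: 11111111111111111111111100000000
Mask: 255.255.255.0


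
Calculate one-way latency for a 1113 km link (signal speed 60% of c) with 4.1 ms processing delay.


Speed = 0.6 * 3e5 km/s = 180000 km/s
Propagation delay = 1113 / 180000 = 0.0062 s = 6.1833 ms
Processing delay = 4.1 ms
Total one-way latency = 10.2833 ms


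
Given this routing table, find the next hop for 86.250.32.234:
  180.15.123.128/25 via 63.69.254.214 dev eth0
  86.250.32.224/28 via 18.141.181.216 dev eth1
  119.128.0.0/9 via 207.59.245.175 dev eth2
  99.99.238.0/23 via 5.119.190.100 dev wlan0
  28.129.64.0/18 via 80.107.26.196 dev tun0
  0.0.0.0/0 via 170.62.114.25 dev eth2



Longest prefix match for 86.250.32.234:
  /25 180.15.123.128: no
  /28 86.250.32.224: MATCH
  /9 119.128.0.0: no
  /23 99.99.238.0: no
  /18 28.129.64.0: no
  /0 0.0.0.0: MATCH
Selected: next-hop 18.141.181.216 via eth1 (matched /28)


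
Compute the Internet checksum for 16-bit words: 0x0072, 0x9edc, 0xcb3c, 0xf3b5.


Sum all words (with carry folding):
+ 0x0072 = 0x0072
+ 0x9edc = 0x9f4e
+ 0xcb3c = 0x6a8b
+ 0xf3b5 = 0x5e41
One's complement: ~0x5e41
Checksum = 0xa1be


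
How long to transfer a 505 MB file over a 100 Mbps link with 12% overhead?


Effective throughput = 100 * (1 - 12/100) = 88 Mbps
File size in Mb = 505 * 8 = 4040 Mb
Time = 4040 / 88
Time = 45.9091 seconds


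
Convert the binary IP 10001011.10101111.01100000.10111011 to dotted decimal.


10001011 = 139
10101111 = 175
01100000 = 96
10111011 = 187
IP: 139.175.96.187


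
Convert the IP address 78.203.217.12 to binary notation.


78 = 01001110
203 = 11001011
217 = 11011001
12 = 00001100
Binary: 01001110.11001011.11011001.00001100


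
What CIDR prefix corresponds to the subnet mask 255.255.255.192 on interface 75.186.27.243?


Binary: 11111111.11111111.11111111.11000000
Count leading 1s
Prefix: /26


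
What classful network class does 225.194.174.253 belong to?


First octet: 225
Binary: 11100001
1110xxxx -> Class D (224-239)
Class D (multicast), default mask N/A


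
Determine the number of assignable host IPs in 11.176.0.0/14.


Host bits = 32 - 14 = 18
Total addresses = 2^18 = 262144
Usable = total - 2 (network and broadcast)
Usable hosts: 262142


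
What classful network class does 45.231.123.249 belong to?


First octet: 45
Binary: 00101101
0xxxxxxx -> Class A (1-126)
Class A, default mask 255.0.0.0 (/8)


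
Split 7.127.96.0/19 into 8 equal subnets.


New prefix = 19 + 3 = 22
Each subnet has 1024 addresses
  7.127.96.0/22
  7.127.100.0/22
  7.127.104.0/22
  7.127.108.0/22
  7.127.112.0/22
  7.127.116.0/22
  7.127.120.0/22
  7.127.124.0/22
Subnets: 7.127.96.0/22, 7.127.100.0/22, 7.127.104.0/22, 7.127.108.0/22, 7.127.112.0/22, 7.127.116.0/22, 7.127.120.0/22, 7.127.124.0/22


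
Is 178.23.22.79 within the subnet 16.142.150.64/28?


Subnet network: 16.142.150.64
Test IP AND mask: 178.23.22.64
No, 178.23.22.79 is not in 16.142.150.64/28


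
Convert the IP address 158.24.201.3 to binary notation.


158 = 10011110
24 = 00011000
201 = 11001001
3 = 00000011
Binary: 10011110.00011000.11001001.00000011


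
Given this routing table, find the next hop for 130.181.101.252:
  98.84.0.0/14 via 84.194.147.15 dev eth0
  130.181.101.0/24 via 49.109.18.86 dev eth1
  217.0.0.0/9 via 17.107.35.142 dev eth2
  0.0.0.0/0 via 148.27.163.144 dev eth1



Longest prefix match for 130.181.101.252:
  /14 98.84.0.0: no
  /24 130.181.101.0: MATCH
  /9 217.0.0.0: no
  /0 0.0.0.0: MATCH
Selected: next-hop 49.109.18.86 via eth1 (matched /24)


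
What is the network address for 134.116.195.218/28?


IP:   10000110.01110100.11000011.11011010
Mask: 11111111.11111111.11111111.11110000
AND operation:
Net:  10000110.01110100.11000011.11010000
Network: 134.116.195.208/28


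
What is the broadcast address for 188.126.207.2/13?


Network: 188.120.0.0/13
Host bits = 19
Set all host bits to 1:
Broadcast: 188.127.255.255


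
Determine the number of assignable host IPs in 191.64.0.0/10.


Host bits = 32 - 10 = 22
Total addresses = 2^22 = 4194304
Usable = total - 2 (network and broadcast)
Usable hosts: 4194302


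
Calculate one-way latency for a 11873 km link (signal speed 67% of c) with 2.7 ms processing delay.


Speed = 0.67 * 3e5 km/s = 201000 km/s
Propagation delay = 11873 / 201000 = 0.0591 s = 59.0697 ms
Processing delay = 2.7 ms
Total one-way latency = 61.7697 ms


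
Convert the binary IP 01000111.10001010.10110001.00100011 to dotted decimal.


01000111 = 71
10001010 = 138
10110001 = 177
00100011 = 35
IP: 71.138.177.35


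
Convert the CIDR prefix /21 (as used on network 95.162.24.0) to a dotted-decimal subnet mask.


/21 means 21 network bits, 11 host bits
Binary: 11111111111111111111100000000000
Mask: 255.255.248.0


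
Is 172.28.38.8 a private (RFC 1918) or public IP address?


RFC 1918 private ranges:
  10.0.0.0/8 (10.0.0.0 - 10.255.255.255)
  172.16.0.0/12 (172.16.0.0 - 172.31.255.255)
  192.168.0.0/16 (192.168.0.0 - 192.168.255.255)
Private (in 172.16.0.0/12)


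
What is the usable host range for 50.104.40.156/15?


Network: 50.104.0.0
Broadcast: 50.105.255.255
First usable = network + 1
Last usable = broadcast - 1
Range: 50.104.0.1 to 50.105.255.254


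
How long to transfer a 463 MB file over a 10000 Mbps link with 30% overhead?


Effective throughput = 10000 * (1 - 30/100) = 7000 Mbps
File size in Mb = 463 * 8 = 3704 Mb
Time = 3704 / 7000
Time = 0.5291 seconds


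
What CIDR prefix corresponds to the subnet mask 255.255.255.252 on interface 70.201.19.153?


Binary: 11111111.11111111.11111111.11111100
Count leading 1s
Prefix: /30


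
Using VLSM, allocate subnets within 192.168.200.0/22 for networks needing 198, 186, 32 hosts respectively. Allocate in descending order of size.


198 hosts -> /24 (254 usable): 192.168.200.0/24
186 hosts -> /24 (254 usable): 192.168.201.0/24
32 hosts -> /26 (62 usable): 192.168.202.0/26
Allocation: 192.168.200.0/24 (198 hosts, 254 usable); 192.168.201.0/24 (186 hosts, 254 usable); 192.168.202.0/26 (32 hosts, 62 usable)


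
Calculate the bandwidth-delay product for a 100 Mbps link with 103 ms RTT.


BDP = bandwidth * RTT
= 100 Mbps * 103 ms
= 100 * 1e6 * 103 / 1000 bits
= 10300000 bits
= 1287500 bytes
= 1257.3242 KB
BDP = 10300000 bits (1287500 bytes)


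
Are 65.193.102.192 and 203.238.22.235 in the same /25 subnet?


Mask: 255.255.255.128
65.193.102.192 AND mask = 65.193.102.128
203.238.22.235 AND mask = 203.238.22.128
No, different subnets (65.193.102.128 vs 203.238.22.128)


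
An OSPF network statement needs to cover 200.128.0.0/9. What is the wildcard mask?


Subnet mask: 255.128.0.0
Wildcard = 255.255.255.255 - subnet mask
255 - 255 = 0
255 - 128 = 127
255 - 0 = 255
255 - 0 = 255
Wildcard: 0.127.255.255


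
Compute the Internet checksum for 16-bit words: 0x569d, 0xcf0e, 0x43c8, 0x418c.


Sum all words (with carry folding):
+ 0x569d = 0x569d
+ 0xcf0e = 0x25ac
+ 0x43c8 = 0x6974
+ 0x418c = 0xab00
One's complement: ~0xab00
Checksum = 0x54ff


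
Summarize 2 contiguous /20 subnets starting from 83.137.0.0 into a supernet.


Original prefix: /20
Number of subnets: 2 = 2^1
New prefix = 20 - 1 = 19
Supernet: 83.137.0.0/19


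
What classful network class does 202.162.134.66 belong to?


First octet: 202
Binary: 11001010
110xxxxx -> Class C (192-223)
Class C, default mask 255.255.255.0 (/24)


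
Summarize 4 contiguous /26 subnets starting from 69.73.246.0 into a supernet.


Original prefix: /26
Number of subnets: 4 = 2^2
New prefix = 26 - 2 = 24
Supernet: 69.73.246.0/24


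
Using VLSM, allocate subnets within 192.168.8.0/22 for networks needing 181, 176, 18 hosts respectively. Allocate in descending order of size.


181 hosts -> /24 (254 usable): 192.168.8.0/24
176 hosts -> /24 (254 usable): 192.168.9.0/24
18 hosts -> /27 (30 usable): 192.168.10.0/27
Allocation: 192.168.8.0/24 (181 hosts, 254 usable); 192.168.9.0/24 (176 hosts, 254 usable); 192.168.10.0/27 (18 hosts, 30 usable)


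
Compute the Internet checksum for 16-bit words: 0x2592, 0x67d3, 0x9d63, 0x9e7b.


Sum all words (with carry folding):
+ 0x2592 = 0x2592
+ 0x67d3 = 0x8d65
+ 0x9d63 = 0x2ac9
+ 0x9e7b = 0xc944
One's complement: ~0xc944
Checksum = 0x36bb


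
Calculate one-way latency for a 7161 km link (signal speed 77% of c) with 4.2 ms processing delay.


Speed = 0.77 * 3e5 km/s = 231000 km/s
Propagation delay = 7161 / 231000 = 0.031 s = 31 ms
Processing delay = 4.2 ms
Total one-way latency = 35.2 ms


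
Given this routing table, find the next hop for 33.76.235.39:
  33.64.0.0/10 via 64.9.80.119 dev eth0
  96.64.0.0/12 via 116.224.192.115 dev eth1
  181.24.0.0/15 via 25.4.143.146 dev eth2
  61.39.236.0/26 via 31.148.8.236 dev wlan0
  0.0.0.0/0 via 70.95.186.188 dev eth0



Longest prefix match for 33.76.235.39:
  /10 33.64.0.0: MATCH
  /12 96.64.0.0: no
  /15 181.24.0.0: no
  /26 61.39.236.0: no
  /0 0.0.0.0: MATCH
Selected: next-hop 64.9.80.119 via eth0 (matched /10)


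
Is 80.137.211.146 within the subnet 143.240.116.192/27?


Subnet network: 143.240.116.192
Test IP AND mask: 80.137.211.128
No, 80.137.211.146 is not in 143.240.116.192/27


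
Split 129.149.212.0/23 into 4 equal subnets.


New prefix = 23 + 2 = 25
Each subnet has 128 addresses
  129.149.212.0/25
  129.149.212.128/25
  129.149.213.0/25
  129.149.213.128/25
Subnets: 129.149.212.0/25, 129.149.212.128/25, 129.149.213.0/25, 129.149.213.128/25


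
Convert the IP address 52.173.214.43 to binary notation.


52 = 00110100
173 = 10101101
214 = 11010110
43 = 00101011
Binary: 00110100.10101101.11010110.00101011


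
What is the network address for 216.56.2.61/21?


IP:   11011000.00111000.00000010.00111101
Mask: 11111111.11111111.11111000.00000000
AND operation:
Net:  11011000.00111000.00000000.00000000
Network: 216.56.0.0/21


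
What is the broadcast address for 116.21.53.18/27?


Network: 116.21.53.0/27
Host bits = 5
Set all host bits to 1:
Broadcast: 116.21.53.31


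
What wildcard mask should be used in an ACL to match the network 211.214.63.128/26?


Subnet mask: 255.255.255.192
Wildcard = 255.255.255.255 - subnet mask
255 - 255 = 0
255 - 255 = 0
255 - 255 = 0
255 - 192 = 63
Wildcard: 0.0.0.63


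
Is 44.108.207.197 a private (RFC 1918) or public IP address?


RFC 1918 private ranges:
  10.0.0.0/8 (10.0.0.0 - 10.255.255.255)
  172.16.0.0/12 (172.16.0.0 - 172.31.255.255)
  192.168.0.0/16 (192.168.0.0 - 192.168.255.255)
Public (not in any RFC 1918 range)


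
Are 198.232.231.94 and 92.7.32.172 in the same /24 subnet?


Mask: 255.255.255.0
198.232.231.94 AND mask = 198.232.231.0
92.7.32.172 AND mask = 92.7.32.0
No, different subnets (198.232.231.0 vs 92.7.32.0)


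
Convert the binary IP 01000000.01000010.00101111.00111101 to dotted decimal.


01000000 = 64
01000010 = 66
00101111 = 47
00111101 = 61
IP: 64.66.47.61


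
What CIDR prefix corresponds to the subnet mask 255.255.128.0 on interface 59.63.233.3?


Binary: 11111111.11111111.10000000.00000000
Count leading 1s
Prefix: /17


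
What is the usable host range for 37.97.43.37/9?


Network: 37.0.0.0
Broadcast: 37.127.255.255
First usable = network + 1
Last usable = broadcast - 1
Range: 37.0.0.1 to 37.127.255.254


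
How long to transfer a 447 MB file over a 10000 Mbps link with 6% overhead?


Effective throughput = 10000 * (1 - 6/100) = 9400 Mbps
File size in Mb = 447 * 8 = 3576 Mb
Time = 3576 / 9400
Time = 0.3804 seconds


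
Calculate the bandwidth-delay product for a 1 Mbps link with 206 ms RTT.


BDP = bandwidth * RTT
= 1 Mbps * 206 ms
= 1 * 1e6 * 206 / 1000 bits
= 206000 bits
= 25750 bytes
= 25.1465 KB
BDP = 206000 bits (25750 bytes)


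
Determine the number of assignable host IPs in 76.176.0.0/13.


Host bits = 32 - 13 = 19
Total addresses = 2^19 = 524288
Usable = total - 2 (network and broadcast)
Usable hosts: 524286


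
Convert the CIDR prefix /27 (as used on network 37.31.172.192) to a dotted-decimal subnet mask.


/27 means 27 network bits, 5 host bits
Binary: 11111111111111111111111111100000
Mask: 255.255.255.224


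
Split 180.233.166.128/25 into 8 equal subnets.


New prefix = 25 + 3 = 28
Each subnet has 16 addresses
  180.233.166.128/28
  180.233.166.144/28
  180.233.166.160/28
  180.233.166.176/28
  180.233.166.192/28
  180.233.166.208/28
  180.233.166.224/28
  180.233.166.240/28
Subnets: 180.233.166.128/28, 180.233.166.144/28, 180.233.166.160/28, 180.233.166.176/28, 180.233.166.192/28, 180.233.166.208/28, 180.233.166.224/28, 180.233.166.240/28


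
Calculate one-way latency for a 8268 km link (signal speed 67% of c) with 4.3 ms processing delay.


Speed = 0.67 * 3e5 km/s = 201000 km/s
Propagation delay = 8268 / 201000 = 0.0411 s = 41.1343 ms
Processing delay = 4.3 ms
Total one-way latency = 45.4343 ms


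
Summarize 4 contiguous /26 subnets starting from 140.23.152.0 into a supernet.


Original prefix: /26
Number of subnets: 4 = 2^2
New prefix = 26 - 2 = 24
Supernet: 140.23.152.0/24


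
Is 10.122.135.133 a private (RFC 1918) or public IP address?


RFC 1918 private ranges:
  10.0.0.0/8 (10.0.0.0 - 10.255.255.255)
  172.16.0.0/12 (172.16.0.0 - 172.31.255.255)
  192.168.0.0/16 (192.168.0.0 - 192.168.255.255)
Private (in 10.0.0.0/8)


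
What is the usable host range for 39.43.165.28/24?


Network: 39.43.165.0
Broadcast: 39.43.165.255
First usable = network + 1
Last usable = broadcast - 1
Range: 39.43.165.1 to 39.43.165.254


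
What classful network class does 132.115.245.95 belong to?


First octet: 132
Binary: 10000100
10xxxxxx -> Class B (128-191)
Class B, default mask 255.255.0.0 (/16)


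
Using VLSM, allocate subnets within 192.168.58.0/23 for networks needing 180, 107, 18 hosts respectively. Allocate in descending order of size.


180 hosts -> /24 (254 usable): 192.168.58.0/24
107 hosts -> /25 (126 usable): 192.168.59.0/25
18 hosts -> /27 (30 usable): 192.168.59.128/27
Allocation: 192.168.58.0/24 (180 hosts, 254 usable); 192.168.59.0/25 (107 hosts, 126 usable); 192.168.59.128/27 (18 hosts, 30 usable)


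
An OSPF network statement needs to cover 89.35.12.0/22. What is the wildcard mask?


Subnet mask: 255.255.252.0
Wildcard = 255.255.255.255 - subnet mask
255 - 255 = 0
255 - 255 = 0
255 - 252 = 3
255 - 0 = 255
Wildcard: 0.0.3.255


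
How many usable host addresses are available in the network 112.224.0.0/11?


Host bits = 32 - 11 = 21
Total addresses = 2^21 = 2097152
Usable = total - 2 (network and broadcast)
Usable hosts: 2097150


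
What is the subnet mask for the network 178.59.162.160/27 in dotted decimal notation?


/27 means 27 network bits, 5 host bits
Binary: 11111111111111111111111111100000
Mask: 255.255.255.224


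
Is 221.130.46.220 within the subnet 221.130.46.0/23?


Subnet network: 221.130.46.0
Test IP AND mask: 221.130.46.0
Yes, 221.130.46.220 is in 221.130.46.0/23


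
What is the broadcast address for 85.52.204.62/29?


Network: 85.52.204.56/29
Host bits = 3
Set all host bits to 1:
Broadcast: 85.52.204.63


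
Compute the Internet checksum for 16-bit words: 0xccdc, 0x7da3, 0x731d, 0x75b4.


Sum all words (with carry folding):
+ 0xccdc = 0xccdc
+ 0x7da3 = 0x4a80
+ 0x731d = 0xbd9d
+ 0x75b4 = 0x3352
One's complement: ~0x3352
Checksum = 0xccad


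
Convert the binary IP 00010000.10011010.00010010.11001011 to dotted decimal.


00010000 = 16
10011010 = 154
00010010 = 18
11001011 = 203
IP: 16.154.18.203


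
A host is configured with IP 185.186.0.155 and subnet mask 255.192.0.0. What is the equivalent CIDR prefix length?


Binary: 11111111.11000000.00000000.00000000
Count leading 1s
Prefix: /10


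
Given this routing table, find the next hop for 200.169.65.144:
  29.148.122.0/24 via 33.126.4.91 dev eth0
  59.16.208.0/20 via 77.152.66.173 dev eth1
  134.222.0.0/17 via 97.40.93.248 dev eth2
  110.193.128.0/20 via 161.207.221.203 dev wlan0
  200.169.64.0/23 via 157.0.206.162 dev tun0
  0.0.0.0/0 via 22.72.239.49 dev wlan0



Longest prefix match for 200.169.65.144:
  /24 29.148.122.0: no
  /20 59.16.208.0: no
  /17 134.222.0.0: no
  /20 110.193.128.0: no
  /23 200.169.64.0: MATCH
  /0 0.0.0.0: MATCH
Selected: next-hop 157.0.206.162 via tun0 (matched /23)


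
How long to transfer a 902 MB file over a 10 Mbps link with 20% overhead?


Effective throughput = 10 * (1 - 20/100) = 8 Mbps
File size in Mb = 902 * 8 = 7216 Mb
Time = 7216 / 8
Time = 902 seconds


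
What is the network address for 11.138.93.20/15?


IP:   00001011.10001010.01011101.00010100
Mask: 11111111.11111110.00000000.00000000
AND operation:
Net:  00001011.10001010.00000000.00000000
Network: 11.138.0.0/15


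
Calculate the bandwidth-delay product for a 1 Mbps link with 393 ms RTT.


BDP = bandwidth * RTT
= 1 Mbps * 393 ms
= 1 * 1e6 * 393 / 1000 bits
= 393000 bits
= 49125 bytes
= 47.9736 KB
BDP = 393000 bits (49125 bytes)


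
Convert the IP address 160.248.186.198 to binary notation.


160 = 10100000
248 = 11111000
186 = 10111010
198 = 11000110
Binary: 10100000.11111000.10111010.11000110


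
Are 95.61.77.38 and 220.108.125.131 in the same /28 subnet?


Mask: 255.255.255.240
95.61.77.38 AND mask = 95.61.77.32
220.108.125.131 AND mask = 220.108.125.128
No, different subnets (95.61.77.32 vs 220.108.125.128)


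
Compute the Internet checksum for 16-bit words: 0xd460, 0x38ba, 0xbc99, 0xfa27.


Sum all words (with carry folding):
+ 0xd460 = 0xd460
+ 0x38ba = 0x0d1b
+ 0xbc99 = 0xc9b4
+ 0xfa27 = 0xc3dc
One's complement: ~0xc3dc
Checksum = 0x3c23


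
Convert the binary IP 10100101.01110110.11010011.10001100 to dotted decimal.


10100101 = 165
01110110 = 118
11010011 = 211
10001100 = 140
IP: 165.118.211.140


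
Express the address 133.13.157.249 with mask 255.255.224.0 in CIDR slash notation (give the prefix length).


Binary: 11111111.11111111.11100000.00000000
Count leading 1s
Prefix: /19


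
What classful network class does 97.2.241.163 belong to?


First octet: 97
Binary: 01100001
0xxxxxxx -> Class A (1-126)
Class A, default mask 255.0.0.0 (/8)


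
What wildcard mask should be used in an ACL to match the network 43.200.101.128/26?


Subnet mask: 255.255.255.192
Wildcard = 255.255.255.255 - subnet mask
255 - 255 = 0
255 - 255 = 0
255 - 255 = 0
255 - 192 = 63
Wildcard: 0.0.0.63


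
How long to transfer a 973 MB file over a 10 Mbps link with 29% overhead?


Effective throughput = 10 * (1 - 29/100) = 7.1 Mbps
File size in Mb = 973 * 8 = 7784 Mb
Time = 7784 / 7.1
Time = 1096.338 seconds


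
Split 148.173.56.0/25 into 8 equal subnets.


New prefix = 25 + 3 = 28
Each subnet has 16 addresses
  148.173.56.0/28
  148.173.56.16/28
  148.173.56.32/28
  148.173.56.48/28
  148.173.56.64/28
  148.173.56.80/28
  148.173.56.96/28
  148.173.56.112/28
Subnets: 148.173.56.0/28, 148.173.56.16/28, 148.173.56.32/28, 148.173.56.48/28, 148.173.56.64/28, 148.173.56.80/28, 148.173.56.96/28, 148.173.56.112/28


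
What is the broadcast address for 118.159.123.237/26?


Network: 118.159.123.192/26
Host bits = 6
Set all host bits to 1:
Broadcast: 118.159.123.255


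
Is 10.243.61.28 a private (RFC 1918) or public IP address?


RFC 1918 private ranges:
  10.0.0.0/8 (10.0.0.0 - 10.255.255.255)
  172.16.0.0/12 (172.16.0.0 - 172.31.255.255)
  192.168.0.0/16 (192.168.0.0 - 192.168.255.255)
Private (in 10.0.0.0/8)


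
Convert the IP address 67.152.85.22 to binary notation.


67 = 01000011
152 = 10011000
85 = 01010101
22 = 00010110
Binary: 01000011.10011000.01010101.00010110


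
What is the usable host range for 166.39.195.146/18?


Network: 166.39.192.0
Broadcast: 166.39.255.255
First usable = network + 1
Last usable = broadcast - 1
Range: 166.39.192.1 to 166.39.255.254


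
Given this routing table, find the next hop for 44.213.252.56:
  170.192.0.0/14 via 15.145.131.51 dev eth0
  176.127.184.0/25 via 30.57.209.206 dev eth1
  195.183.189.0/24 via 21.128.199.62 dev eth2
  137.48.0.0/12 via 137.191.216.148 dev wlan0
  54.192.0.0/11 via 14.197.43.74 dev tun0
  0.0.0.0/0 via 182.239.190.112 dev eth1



Longest prefix match for 44.213.252.56:
  /14 170.192.0.0: no
  /25 176.127.184.0: no
  /24 195.183.189.0: no
  /12 137.48.0.0: no
  /11 54.192.0.0: no
  /0 0.0.0.0: MATCH
Selected: next-hop 182.239.190.112 via eth1 (matched /0)


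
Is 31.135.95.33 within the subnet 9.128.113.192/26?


Subnet network: 9.128.113.192
Test IP AND mask: 31.135.95.0
No, 31.135.95.33 is not in 9.128.113.192/26


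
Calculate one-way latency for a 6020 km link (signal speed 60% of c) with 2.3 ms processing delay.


Speed = 0.6 * 3e5 km/s = 180000 km/s
Propagation delay = 6020 / 180000 = 0.0334 s = 33.4444 ms
Processing delay = 2.3 ms
Total one-way latency = 35.7444 ms


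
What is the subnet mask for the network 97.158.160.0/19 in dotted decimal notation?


/19 means 19 network bits, 13 host bits
Binary: 11111111111111111110000000000000
Mask: 255.255.224.0


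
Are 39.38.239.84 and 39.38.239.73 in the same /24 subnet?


Mask: 255.255.255.0
39.38.239.84 AND mask = 39.38.239.0
39.38.239.73 AND mask = 39.38.239.0
Yes, same subnet (39.38.239.0)


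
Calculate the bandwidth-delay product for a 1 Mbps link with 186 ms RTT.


BDP = bandwidth * RTT
= 1 Mbps * 186 ms
= 1 * 1e6 * 186 / 1000 bits
= 186000 bits
= 23250 bytes
= 22.7051 KB
BDP = 186000 bits (23250 bytes)


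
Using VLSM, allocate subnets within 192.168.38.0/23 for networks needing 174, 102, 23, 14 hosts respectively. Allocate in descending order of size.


174 hosts -> /24 (254 usable): 192.168.38.0/24
102 hosts -> /25 (126 usable): 192.168.39.0/25
23 hosts -> /27 (30 usable): 192.168.39.128/27
14 hosts -> /28 (14 usable): 192.168.39.160/28
Allocation: 192.168.38.0/24 (174 hosts, 254 usable); 192.168.39.0/25 (102 hosts, 126 usable); 192.168.39.128/27 (23 hosts, 30 usable); 192.168.39.160/28 (14 hosts, 14 usable)


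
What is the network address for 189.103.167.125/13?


IP:   10111101.01100111.10100111.01111101
Mask: 11111111.11111000.00000000.00000000
AND operation:
Net:  10111101.01100000.00000000.00000000
Network: 189.96.0.0/13


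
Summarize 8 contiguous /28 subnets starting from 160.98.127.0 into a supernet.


Original prefix: /28
Number of subnets: 8 = 2^3
New prefix = 28 - 3 = 25
Supernet: 160.98.127.0/25


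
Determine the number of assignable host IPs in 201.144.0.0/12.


Host bits = 32 - 12 = 20
Total addresses = 2^20 = 1048576
Usable = total - 2 (network and broadcast)
Usable hosts: 1048574


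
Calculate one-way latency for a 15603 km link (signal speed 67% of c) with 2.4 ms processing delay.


Speed = 0.67 * 3e5 km/s = 201000 km/s
Propagation delay = 15603 / 201000 = 0.0776 s = 77.6269 ms
Processing delay = 2.4 ms
Total one-way latency = 80.0269 ms


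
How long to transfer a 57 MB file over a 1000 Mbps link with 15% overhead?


Effective throughput = 1000 * (1 - 15/100) = 850 Mbps
File size in Mb = 57 * 8 = 456 Mb
Time = 456 / 850
Time = 0.5365 seconds


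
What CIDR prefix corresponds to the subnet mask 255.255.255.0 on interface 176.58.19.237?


Binary: 11111111.11111111.11111111.00000000
Count leading 1s
Prefix: /24


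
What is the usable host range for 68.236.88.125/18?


Network: 68.236.64.0
Broadcast: 68.236.127.255
First usable = network + 1
Last usable = broadcast - 1
Range: 68.236.64.1 to 68.236.127.254


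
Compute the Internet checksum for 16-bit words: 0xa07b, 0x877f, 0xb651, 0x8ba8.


Sum all words (with carry folding):
+ 0xa07b = 0xa07b
+ 0x877f = 0x27fb
+ 0xb651 = 0xde4c
+ 0x8ba8 = 0x69f5
One's complement: ~0x69f5
Checksum = 0x960a


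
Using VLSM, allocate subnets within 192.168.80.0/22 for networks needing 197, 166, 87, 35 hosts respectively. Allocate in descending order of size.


197 hosts -> /24 (254 usable): 192.168.80.0/24
166 hosts -> /24 (254 usable): 192.168.81.0/24
87 hosts -> /25 (126 usable): 192.168.82.0/25
35 hosts -> /26 (62 usable): 192.168.82.128/26
Allocation: 192.168.80.0/24 (197 hosts, 254 usable); 192.168.81.0/24 (166 hosts, 254 usable); 192.168.82.0/25 (87 hosts, 126 usable); 192.168.82.128/26 (35 hosts, 62 usable)


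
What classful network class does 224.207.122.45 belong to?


First octet: 224
Binary: 11100000
1110xxxx -> Class D (224-239)
Class D (multicast), default mask N/A


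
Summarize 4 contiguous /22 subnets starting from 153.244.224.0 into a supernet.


Original prefix: /22
Number of subnets: 4 = 2^2
New prefix = 22 - 2 = 20
Supernet: 153.244.224.0/20


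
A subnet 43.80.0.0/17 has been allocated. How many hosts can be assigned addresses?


Host bits = 32 - 17 = 15
Total addresses = 2^15 = 32768
Usable = total - 2 (network and broadcast)
Usable hosts: 32766


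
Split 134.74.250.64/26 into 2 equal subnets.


New prefix = 26 + 1 = 27
Each subnet has 32 addresses
  134.74.250.64/27
  134.74.250.96/27
Subnets: 134.74.250.64/27, 134.74.250.96/27


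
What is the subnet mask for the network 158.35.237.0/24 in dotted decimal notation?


/24 means 24 network bits, 8 host bits
Binary: 11111111111111111111111100000000
Mask: 255.255.255.0


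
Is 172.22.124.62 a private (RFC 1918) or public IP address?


RFC 1918 private ranges:
  10.0.0.0/8 (10.0.0.0 - 10.255.255.255)
  172.16.0.0/12 (172.16.0.0 - 172.31.255.255)
  192.168.0.0/16 (192.168.0.0 - 192.168.255.255)
Private (in 172.16.0.0/12)


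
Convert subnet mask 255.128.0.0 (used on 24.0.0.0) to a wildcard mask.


Subnet mask: 255.128.0.0
Wildcard = 255.255.255.255 - subnet mask
255 - 255 = 0
255 - 128 = 127
255 - 0 = 255
255 - 0 = 255
Wildcard: 0.127.255.255


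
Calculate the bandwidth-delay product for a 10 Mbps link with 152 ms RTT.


BDP = bandwidth * RTT
= 10 Mbps * 152 ms
= 10 * 1e6 * 152 / 1000 bits
= 1520000 bits
= 190000 bytes
= 185.5469 KB
BDP = 1520000 bits (190000 bytes)


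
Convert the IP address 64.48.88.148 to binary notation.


64 = 01000000
48 = 00110000
88 = 01011000
148 = 10010100
Binary: 01000000.00110000.01011000.10010100


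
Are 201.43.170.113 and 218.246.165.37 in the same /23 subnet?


Mask: 255.255.254.0
201.43.170.113 AND mask = 201.43.170.0
218.246.165.37 AND mask = 218.246.164.0
No, different subnets (201.43.170.0 vs 218.246.164.0)


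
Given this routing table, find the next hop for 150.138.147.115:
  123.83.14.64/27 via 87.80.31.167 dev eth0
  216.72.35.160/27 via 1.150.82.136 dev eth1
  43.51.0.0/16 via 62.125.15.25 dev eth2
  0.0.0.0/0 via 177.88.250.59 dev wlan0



Longest prefix match for 150.138.147.115:
  /27 123.83.14.64: no
  /27 216.72.35.160: no
  /16 43.51.0.0: no
  /0 0.0.0.0: MATCH
Selected: next-hop 177.88.250.59 via wlan0 (matched /0)


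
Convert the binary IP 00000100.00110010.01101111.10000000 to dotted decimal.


00000100 = 4
00110010 = 50
01101111 = 111
10000000 = 128
IP: 4.50.111.128


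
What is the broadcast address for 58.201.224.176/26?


Network: 58.201.224.128/26
Host bits = 6
Set all host bits to 1:
Broadcast: 58.201.224.191


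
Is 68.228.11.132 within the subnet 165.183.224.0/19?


Subnet network: 165.183.224.0
Test IP AND mask: 68.228.0.0
No, 68.228.11.132 is not in 165.183.224.0/19


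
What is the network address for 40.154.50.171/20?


IP:   00101000.10011010.00110010.10101011
Mask: 11111111.11111111.11110000.00000000
AND operation:
Net:  00101000.10011010.00110000.00000000
Network: 40.154.48.0/20
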